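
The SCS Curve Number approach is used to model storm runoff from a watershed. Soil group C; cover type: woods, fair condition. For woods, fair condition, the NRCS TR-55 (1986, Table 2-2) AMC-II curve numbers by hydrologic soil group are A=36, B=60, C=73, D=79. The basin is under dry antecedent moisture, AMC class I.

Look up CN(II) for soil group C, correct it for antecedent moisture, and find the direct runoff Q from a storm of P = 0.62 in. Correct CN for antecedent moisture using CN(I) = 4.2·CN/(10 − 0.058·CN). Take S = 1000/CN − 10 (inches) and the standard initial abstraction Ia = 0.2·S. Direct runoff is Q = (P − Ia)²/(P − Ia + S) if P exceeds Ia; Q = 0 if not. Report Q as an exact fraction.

Q = 0 in ≈ 0.000 in

NRCS table: woods, fair condition, soil group C → CN(II) = 73
CN(I) from CN(II)=73: (4.2·73)/(10 − 0.058·73) = 51100/961 ≈ 53.174
Retention S: 1000/CN − 10 with CN=53.174 → S = 4500/511 ≈ 8.806 in
Ia = 0.2·(4500/511) = 900/511 in ≈ 1.761 in
P = 0.620 ≤ Ia = 1.761 in: entire storm abstracted, Q = 0.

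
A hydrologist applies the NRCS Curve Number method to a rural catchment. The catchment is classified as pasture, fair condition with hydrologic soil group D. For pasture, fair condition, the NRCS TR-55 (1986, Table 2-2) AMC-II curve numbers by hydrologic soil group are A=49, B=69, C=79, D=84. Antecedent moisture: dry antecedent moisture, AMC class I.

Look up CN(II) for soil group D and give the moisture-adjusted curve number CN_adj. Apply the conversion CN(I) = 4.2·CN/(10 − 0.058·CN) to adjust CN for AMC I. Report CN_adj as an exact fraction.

CN_adj = 44100/641 ≈ 68.799

NRCS table: pasture, fair condition, soil group D → CN(II) = 84
Dry (AMC I): CN(I) = 4.2·84/(10 − 0.058·84) = (1764/5)/(641/125) = 44100/641 ≈ 68.799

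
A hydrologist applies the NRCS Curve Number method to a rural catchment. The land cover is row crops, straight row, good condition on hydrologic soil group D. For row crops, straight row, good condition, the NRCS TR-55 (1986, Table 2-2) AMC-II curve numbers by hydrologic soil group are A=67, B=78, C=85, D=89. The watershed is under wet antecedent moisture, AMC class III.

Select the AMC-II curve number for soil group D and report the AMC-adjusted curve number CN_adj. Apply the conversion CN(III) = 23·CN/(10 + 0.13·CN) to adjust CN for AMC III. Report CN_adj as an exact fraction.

CN_adj = 204700/2157 ≈ 94.900

NRCS table: row crops, straight row, good condition, soil group D → CN(II) = 89
CN(III) from CN(II)=89: (23·89)/(10 + 0.13·89) = 204700/2157 ≈ 94.900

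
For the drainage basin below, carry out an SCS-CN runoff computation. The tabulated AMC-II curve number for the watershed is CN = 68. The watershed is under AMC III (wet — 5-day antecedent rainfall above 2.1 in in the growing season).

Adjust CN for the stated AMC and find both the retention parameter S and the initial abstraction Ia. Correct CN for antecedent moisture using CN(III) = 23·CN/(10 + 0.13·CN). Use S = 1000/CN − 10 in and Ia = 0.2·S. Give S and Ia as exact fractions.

Adjust CN=68 to AMC III: 23·68/(10 + 0.13·68) → 1564 ÷ (471/25) = 39100/471 ≈ 83.015
S = 1000/(39100/471) − 10 = 800/391 in ≈ 2.046 in
Ia = 0.2·(800/391) = 160/391 in ≈ 0.409 in

S = 800/391 in ≈ 2.046 in; Ia = 160/391 in ≈ 0.409 in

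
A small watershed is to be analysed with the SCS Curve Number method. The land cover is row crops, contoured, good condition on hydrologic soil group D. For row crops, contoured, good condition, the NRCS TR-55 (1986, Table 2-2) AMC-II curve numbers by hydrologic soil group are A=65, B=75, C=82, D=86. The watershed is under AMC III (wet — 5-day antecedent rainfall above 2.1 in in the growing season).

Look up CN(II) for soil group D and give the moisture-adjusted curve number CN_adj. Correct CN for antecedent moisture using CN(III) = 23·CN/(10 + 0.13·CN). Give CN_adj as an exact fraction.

NRCS table: row crops, contoured, good condition, soil group D → CN(II) = 86
Wet (AMC III): CN(III) = 23·86/(10 + 0.13·86) = 1978/(1059/50) = 98900/1059 ≈ 93.390

CN_adj = 98900/1059 ≈ 93.390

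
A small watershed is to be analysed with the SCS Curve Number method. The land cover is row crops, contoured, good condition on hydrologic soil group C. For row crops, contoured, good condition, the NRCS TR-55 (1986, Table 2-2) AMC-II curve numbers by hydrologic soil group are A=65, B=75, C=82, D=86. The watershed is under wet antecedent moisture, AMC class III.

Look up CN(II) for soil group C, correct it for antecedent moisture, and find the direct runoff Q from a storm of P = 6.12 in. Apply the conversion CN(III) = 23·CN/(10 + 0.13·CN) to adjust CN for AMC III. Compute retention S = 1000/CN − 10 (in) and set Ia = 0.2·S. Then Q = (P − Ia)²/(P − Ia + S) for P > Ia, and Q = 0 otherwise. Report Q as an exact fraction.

Q = 2170907649/425080825 in ≈ 5.107 in

NRCS table: row crops, contoured, good condition, soil group C → CN(II) = 82
CN(III) from CN(II)=82: (23·82)/(10 + 0.13·82) = 94300/1033 ≈ 91.288
Retention S: 1000/CN − 10 with CN=91.288 → S = 900/943 ≈ 0.954 in
Ia = 0.2S: 0.2·0.954 = 0.191 in (exactly 180/943)
Since P=6.120 > Ia=0.191: effective rainfall P−Ia = 139779/23575 in
Runoff Q = (P−Ia)²/(P−Ia+S) = (5.929)²/(5.929+0.954) = 2170907649/425080825 ≈ 5.107 in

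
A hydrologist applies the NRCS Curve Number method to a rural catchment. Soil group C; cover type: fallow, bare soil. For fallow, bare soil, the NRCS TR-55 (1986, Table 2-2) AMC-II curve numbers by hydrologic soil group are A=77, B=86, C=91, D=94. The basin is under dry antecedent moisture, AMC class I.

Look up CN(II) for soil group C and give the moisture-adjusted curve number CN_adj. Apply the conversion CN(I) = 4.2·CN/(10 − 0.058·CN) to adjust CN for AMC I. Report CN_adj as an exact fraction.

NRCS table: fallow, bare soil, soil group C → CN(II) = 91
Dry (AMC I): CN(I) = 4.2·91/(10 − 0.058·91) = (1911/5)/(2361/500) = 63700/787 ≈ 80.940

CN_adj = 63700/787 ≈ 80.940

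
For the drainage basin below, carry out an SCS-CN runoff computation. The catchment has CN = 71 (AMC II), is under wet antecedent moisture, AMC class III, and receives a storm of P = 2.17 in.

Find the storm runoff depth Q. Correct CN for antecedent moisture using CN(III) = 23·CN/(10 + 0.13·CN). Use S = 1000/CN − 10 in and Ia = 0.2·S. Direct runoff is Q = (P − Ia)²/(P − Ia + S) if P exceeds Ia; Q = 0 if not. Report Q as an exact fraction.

Q = 87829842321/95752751300 in ≈ 0.917 in

CN(III) from CN(II)=71: (23·71)/(10 + 0.13·71) = 163300/1923 ≈ 84.919
Retention S: 1000/CN − 10 with CN=84.919 → S = 2900/1633 ≈ 1.776 in
Initial abstraction Ia = S/5 = (2900/1633)/5 = 580/1633 ≈ 0.355 in
P − Ia = 2.170 − 0.355 = 296361/163300 ≈ 1.815 in (> 0, runoff occurs)
Runoff Q = (P−Ia)²/(P−Ia+S) = (1.815)²/(1.815+1.776) = 87829842321/95752751300 ≈ 0.917 in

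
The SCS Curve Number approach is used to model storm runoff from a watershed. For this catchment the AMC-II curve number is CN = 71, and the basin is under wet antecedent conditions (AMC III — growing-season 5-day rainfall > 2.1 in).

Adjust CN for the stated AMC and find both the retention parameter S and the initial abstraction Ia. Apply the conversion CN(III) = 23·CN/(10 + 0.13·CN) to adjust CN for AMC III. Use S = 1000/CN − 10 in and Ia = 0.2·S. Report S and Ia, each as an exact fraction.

S = 2900/1633 in ≈ 1.776 in; Ia = 580/1633 in ≈ 0.355 in

Wet (AMC III): CN(III) = 23·71/(10 + 0.13·71) = 1633/(1923/100) = 163300/1923 ≈ 84.919
Retention S: 1000/CN − 10 with CN=84.919 → S = 2900/1633 ≈ 1.776 in
Initial abstraction Ia = S/5 = (2900/1633)/5 = 580/1633 ≈ 0.355 in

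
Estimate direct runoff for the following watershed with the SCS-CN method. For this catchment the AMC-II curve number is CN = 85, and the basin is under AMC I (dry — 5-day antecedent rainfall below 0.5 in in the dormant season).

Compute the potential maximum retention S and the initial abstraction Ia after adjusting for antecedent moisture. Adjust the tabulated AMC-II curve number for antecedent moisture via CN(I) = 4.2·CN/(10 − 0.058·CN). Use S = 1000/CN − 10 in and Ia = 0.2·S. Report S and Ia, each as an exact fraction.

Adjust CN=85 to AMC I: 4.2·85/(10 − 0.058·85) → 357 ÷ (507/100) = 11900/169 ≈ 70.414
Max retention: S = 1000/(11900/169) − 10 = 500/119 in (≈ 4.202 in)
Initial abstraction Ia = S/5 = (500/119)/5 = 100/119 ≈ 0.840 in

S = 500/119 in ≈ 4.202 in; Ia = 100/119 in ≈ 0.840 in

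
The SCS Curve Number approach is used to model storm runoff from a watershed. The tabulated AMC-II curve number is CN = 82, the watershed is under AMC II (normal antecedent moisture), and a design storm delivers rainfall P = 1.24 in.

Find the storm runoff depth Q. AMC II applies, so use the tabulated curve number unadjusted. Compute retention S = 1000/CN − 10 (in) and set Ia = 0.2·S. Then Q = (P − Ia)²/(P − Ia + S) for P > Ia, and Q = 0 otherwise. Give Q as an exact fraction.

CN(II) = 82; AMC II needs no correction.
S = 1000/82 − 10 = 90/41 in ≈ 2.195 in
Ia = 0.2·(90/41) = 18/41 in ≈ 0.439 in
Since P=1.240 > Ia=0.439: effective rainfall P−Ia = 821/1025 in
Q = (821/1025)²/((821/1025) + 90/41) = (674041/1050625)/(3071/1025) = 674041/3147775 in ≈ 0.214 in

Q = 674041/3147775 in ≈ 0.214 in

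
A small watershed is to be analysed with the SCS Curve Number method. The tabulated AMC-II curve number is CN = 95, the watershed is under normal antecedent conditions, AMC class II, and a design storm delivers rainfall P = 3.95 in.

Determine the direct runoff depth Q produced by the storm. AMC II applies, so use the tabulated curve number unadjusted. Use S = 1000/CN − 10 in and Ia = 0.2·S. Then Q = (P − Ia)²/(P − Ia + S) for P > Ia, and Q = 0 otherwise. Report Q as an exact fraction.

Q = 2134521/631180 in ≈ 3.382 in

Average conditions: CN = 95 (no AMC adjustment).
S = 1000/95 − 10 = 10/19 in ≈ 0.526 in
Initial abstraction Ia = S/5 = (10/19)/5 = 2/19 ≈ 0.105 in
Excess rainfall: 3.950 − 0.105 = 3.845 in; P > Ia so Q > 0
Q = (1461/380)²/((1461/380) + 10/19) = (2134521/144400)/(1661/380) = 2134521/631180 in ≈ 3.382 in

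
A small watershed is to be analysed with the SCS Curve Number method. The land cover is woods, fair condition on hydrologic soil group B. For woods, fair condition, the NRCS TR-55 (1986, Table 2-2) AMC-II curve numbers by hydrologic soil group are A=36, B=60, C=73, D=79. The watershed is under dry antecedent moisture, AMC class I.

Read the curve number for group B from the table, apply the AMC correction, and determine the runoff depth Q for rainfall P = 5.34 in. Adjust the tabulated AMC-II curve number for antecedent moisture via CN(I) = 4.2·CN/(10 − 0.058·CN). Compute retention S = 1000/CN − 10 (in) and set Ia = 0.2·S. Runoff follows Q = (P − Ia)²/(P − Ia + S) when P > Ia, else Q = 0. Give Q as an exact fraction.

NRCS table: woods, fair condition, soil group B → CN(II) = 60
CN(I) from CN(II)=60: (4.2·60)/(10 − 0.058·60) = 6300/163 ≈ 38.650
S = 1000/(6300/163) − 10 = 1000/63 in ≈ 15.873 in
Ia = 0.2·(1000/63) = 200/63 in ≈ 3.175 in
Since P=5.340 > Ia=3.175: effective rainfall P−Ia = 6821/3150 in
Runoff Q = (P−Ia)²/(P−Ia+S) = (2.165)²/(2.165+15.873) = 46526041/178986150 ≈ 0.260 in

Q = 46526041/178986150 in ≈ 0.260 in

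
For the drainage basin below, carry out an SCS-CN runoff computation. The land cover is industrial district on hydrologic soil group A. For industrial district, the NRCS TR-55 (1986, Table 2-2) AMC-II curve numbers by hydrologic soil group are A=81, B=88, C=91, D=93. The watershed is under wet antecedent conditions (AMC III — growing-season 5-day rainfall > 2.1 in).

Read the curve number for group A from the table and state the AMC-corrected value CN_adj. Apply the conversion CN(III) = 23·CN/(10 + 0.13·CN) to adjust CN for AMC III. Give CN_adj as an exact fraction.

NRCS table: industrial district, soil group A → CN(II) = 81
Wet (AMC III): CN(III) = 23·81/(10 + 0.13·81) = 1863/(2053/100) = 186300/2053 ≈ 90.745

CN_adj = 186300/2053 ≈ 90.745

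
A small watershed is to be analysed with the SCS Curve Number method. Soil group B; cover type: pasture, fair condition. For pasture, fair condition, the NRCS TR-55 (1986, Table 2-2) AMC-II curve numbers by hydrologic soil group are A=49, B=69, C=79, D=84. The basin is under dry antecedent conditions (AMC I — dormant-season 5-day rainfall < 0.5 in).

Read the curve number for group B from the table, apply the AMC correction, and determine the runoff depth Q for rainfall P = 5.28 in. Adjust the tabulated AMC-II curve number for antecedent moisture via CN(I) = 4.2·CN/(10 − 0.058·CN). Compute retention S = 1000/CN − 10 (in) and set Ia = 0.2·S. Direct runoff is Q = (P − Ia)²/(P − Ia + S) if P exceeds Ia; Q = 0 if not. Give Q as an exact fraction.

NRCS table: pasture, fair condition, soil group B → CN(II) = 69
Dry (AMC I): CN(I) = 4.2·69/(10 − 0.058·69) = (1449/5)/(2999/500) = 144900/2999 ≈ 48.316
S = 1000/(144900/2999) − 10 = 15500/1449 in ≈ 10.697 in
Ia = 0.2·(15500/1449) = 3100/1449 in ≈ 2.139 in
P − Ia = 5.280 − 2.139 = 113768/36225 ≈ 3.141 in (> 0, runoff occurs)
Q = (113768/36225)²/((113768/36225) + 15500/1449) = (12943157824/1312250625)/(501268/36225) = 3235789456/4539608325 in ≈ 0.713 in

Q = 3235789456/4539608325 in ≈ 0.713 in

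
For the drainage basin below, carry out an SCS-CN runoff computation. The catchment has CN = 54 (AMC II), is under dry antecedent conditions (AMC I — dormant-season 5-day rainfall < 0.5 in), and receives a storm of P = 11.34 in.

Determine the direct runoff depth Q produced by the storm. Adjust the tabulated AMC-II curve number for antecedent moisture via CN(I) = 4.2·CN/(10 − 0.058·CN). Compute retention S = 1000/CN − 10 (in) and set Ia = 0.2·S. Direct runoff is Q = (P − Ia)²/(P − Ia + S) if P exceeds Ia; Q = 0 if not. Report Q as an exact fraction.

Adjust CN=54 to AMC I: 4.2·54/(10 − 0.058·54) → (1134/5) ÷ (1717/250) = 56700/1717 ≈ 33.023
S = 1000/(56700/1717) − 10 = 11500/567 in ≈ 20.282 in
Ia = 0.2·(11500/567) = 2300/567 in ≈ 4.056 in
Since P=11.340 > Ia=4.056: effective rainfall P−Ia = 206489/28350 in
Q: (206489/28350)² ÷ (781489/28350) = 42637707121/22155213150 in (≈ 1.924 in)

Q = 42637707121/22155213150 in ≈ 1.924 in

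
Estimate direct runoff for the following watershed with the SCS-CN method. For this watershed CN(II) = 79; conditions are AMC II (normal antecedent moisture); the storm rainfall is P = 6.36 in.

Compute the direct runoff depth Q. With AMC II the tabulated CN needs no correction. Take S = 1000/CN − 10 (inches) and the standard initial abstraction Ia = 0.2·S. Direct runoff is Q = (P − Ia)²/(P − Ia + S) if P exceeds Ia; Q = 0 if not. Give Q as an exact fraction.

Q = 44167707/11034325 in ≈ 4.003 in

AMC II — tabulated CN = 79 applies directly.
S = 1000/79 − 10 = 210/79 in ≈ 2.658 in
Ia = 0.2·(210/79) = 42/79 in ≈ 0.532 in
P − Ia = 6.360 − 0.532 = 11511/1975 ≈ 5.828 in (> 0, runoff occurs)
Q = (11511/1975)²/((11511/1975) + 210/79) = (132503121/3900625)/(16761/1975) = 44167707/11034325 in ≈ 4.003 in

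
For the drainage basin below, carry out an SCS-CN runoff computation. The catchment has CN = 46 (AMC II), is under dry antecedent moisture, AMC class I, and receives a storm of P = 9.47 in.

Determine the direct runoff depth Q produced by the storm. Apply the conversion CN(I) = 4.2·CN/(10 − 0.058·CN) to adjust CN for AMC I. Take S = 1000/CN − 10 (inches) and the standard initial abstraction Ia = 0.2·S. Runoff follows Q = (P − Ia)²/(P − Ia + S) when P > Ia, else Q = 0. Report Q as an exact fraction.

Adjust CN=46 to AMC I: 4.2·46/(10 − 0.058·46) → (966/5) ÷ (1833/250) = 16100/611 ≈ 26.350
Max retention: S = 1000/(16100/611) − 10 = 4500/161 in (≈ 27.950 in)
Initial abstraction Ia = S/5 = (4500/161)/5 = 900/161 ≈ 5.590 in
Since P=9.470 > Ia=5.590: effective rainfall P−Ia = 62467/16100 in
Q = (62467/16100)²/((62467/16100) + 4500/161) = (3902126089/259210000)/(512467/16100) = 3902126089/8250718700 in ≈ 0.473 in

Q = 3902126089/8250718700 in ≈ 0.473 in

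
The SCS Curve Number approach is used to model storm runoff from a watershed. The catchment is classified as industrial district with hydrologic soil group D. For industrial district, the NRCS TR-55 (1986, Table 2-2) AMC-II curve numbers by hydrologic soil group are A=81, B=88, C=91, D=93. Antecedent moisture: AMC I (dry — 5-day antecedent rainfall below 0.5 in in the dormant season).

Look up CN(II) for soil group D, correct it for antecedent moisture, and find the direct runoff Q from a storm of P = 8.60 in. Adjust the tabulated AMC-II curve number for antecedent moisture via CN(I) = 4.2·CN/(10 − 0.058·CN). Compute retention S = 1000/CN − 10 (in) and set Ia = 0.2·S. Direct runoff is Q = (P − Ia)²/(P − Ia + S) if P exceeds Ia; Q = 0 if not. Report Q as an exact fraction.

NRCS table: industrial district, soil group D → CN(II) = 93
Adjust CN=93 to AMC I: 4.2·93/(10 − 0.058·93) → (1953/5) ÷ (2303/500) = 27900/329 ≈ 84.802
Max retention: S = 1000/(27900/329) − 10 = 500/279 in (≈ 1.792 in)
Ia = 0.2S: 0.2·1.792 = 0.358 in (exactly 100/279)
Excess rainfall: 8.600 − 0.358 = 8.242 in; P > Ia so Q > 0
Q = (11497/1395)²/((11497/1395) + 500/279) = (132181009/1946025)/(13997/1395) = 132181009/19525815 in ≈ 6.770 in

Q = 132181009/19525815 in ≈ 6.770 in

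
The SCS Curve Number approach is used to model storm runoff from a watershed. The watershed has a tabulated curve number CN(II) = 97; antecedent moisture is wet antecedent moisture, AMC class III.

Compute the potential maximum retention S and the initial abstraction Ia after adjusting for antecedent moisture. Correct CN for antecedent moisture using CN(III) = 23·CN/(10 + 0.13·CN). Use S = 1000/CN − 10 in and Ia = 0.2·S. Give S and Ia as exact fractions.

S = 300/2231 in ≈ 0.134 in; Ia = 60/2231 in ≈ 0.027 in

Adjust CN=97 to AMC III: 23·97/(10 + 0.13·97) → 2231 ÷ (2261/100) = 223100/2261 ≈ 98.673
Retention S: 1000/CN − 10 with CN=98.673 → S = 300/2231 ≈ 0.134 in
Initial abstraction Ia = S/5 = (300/2231)/5 = 60/2231 ≈ 0.027 in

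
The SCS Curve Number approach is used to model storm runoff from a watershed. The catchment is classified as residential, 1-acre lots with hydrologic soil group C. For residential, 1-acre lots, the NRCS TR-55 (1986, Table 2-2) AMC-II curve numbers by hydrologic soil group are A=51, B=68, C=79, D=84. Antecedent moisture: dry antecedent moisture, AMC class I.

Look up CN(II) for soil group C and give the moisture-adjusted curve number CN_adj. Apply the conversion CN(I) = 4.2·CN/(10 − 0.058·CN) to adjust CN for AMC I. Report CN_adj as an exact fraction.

NRCS table: residential, 1-acre lots, soil group C → CN(II) = 79
Adjust CN=79 to AMC I: 4.2·79/(10 − 0.058·79) → (1659/5) ÷ (2709/500) = 7900/129 ≈ 61.240

CN_adj = 7900/129 ≈ 61.240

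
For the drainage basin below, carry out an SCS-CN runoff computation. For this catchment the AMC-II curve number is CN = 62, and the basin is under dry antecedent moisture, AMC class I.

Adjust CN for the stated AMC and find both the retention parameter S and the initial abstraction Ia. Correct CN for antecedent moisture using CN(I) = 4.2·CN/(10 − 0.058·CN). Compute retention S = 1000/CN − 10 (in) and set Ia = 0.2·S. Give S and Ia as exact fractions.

S = 9500/651 in ≈ 14.593 in; Ia = 1900/651 in ≈ 2.919 in

CN(I) from CN(II)=62: (4.2·62)/(10 − 0.058·62) = 65100/1601 ≈ 40.662
Max retention: S = 1000/(65100/1601) − 10 = 9500/651 in (≈ 14.593 in)
Initial abstraction Ia = S/5 = (9500/651)/5 = 1900/651 ≈ 2.919 in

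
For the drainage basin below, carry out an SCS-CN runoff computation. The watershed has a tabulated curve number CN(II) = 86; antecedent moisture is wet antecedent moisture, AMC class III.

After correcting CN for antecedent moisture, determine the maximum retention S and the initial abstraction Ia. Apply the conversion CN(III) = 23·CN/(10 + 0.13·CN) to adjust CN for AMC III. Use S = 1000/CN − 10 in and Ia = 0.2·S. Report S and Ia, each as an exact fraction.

Adjust CN=86 to AMC III: 23·86/(10 + 0.13·86) → 1978 ÷ (1059/50) = 98900/1059 ≈ 93.390
Max retention: S = 1000/(98900/1059) − 10 = 700/989 in (≈ 0.708 in)
Ia = 0.2S: 0.2·0.708 = 0.142 in (exactly 140/989)

S = 700/989 in ≈ 0.708 in; Ia = 140/989 in ≈ 0.142 in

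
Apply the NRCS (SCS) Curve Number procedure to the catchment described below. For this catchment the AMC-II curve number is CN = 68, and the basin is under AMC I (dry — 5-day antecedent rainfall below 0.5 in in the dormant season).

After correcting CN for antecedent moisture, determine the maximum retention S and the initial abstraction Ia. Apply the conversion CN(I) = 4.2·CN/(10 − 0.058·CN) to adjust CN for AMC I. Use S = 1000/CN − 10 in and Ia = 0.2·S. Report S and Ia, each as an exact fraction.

S = 4000/357 in ≈ 11.204 in; Ia = 800/357 in ≈ 2.241 in

CN(I) from CN(II)=68: (4.2·68)/(10 − 0.058·68) = 35700/757 ≈ 47.160
Retention S: 1000/CN − 10 with CN=47.160 → S = 4000/357 ≈ 11.204 in
Initial abstraction Ia = S/5 = (4000/357)/5 = 800/357 ≈ 2.241 in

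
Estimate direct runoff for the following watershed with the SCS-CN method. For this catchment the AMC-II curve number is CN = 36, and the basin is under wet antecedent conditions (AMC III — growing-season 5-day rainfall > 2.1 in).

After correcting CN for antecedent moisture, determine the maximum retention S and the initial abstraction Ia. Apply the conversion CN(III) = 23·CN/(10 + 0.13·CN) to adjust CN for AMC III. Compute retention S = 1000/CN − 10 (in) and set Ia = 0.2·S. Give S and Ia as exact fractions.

Adjust CN=36 to AMC III: 23·36/(10 + 0.13·36) → 828 ÷ (367/25) = 20700/367 ≈ 56.403
S = 1000/(20700/367) − 10 = 1600/207 in ≈ 7.729 in
Ia = 0.2·(1600/207) = 320/207 in ≈ 1.546 in

S = 1600/207 in ≈ 7.729 in; Ia = 320/207 in ≈ 1.546 in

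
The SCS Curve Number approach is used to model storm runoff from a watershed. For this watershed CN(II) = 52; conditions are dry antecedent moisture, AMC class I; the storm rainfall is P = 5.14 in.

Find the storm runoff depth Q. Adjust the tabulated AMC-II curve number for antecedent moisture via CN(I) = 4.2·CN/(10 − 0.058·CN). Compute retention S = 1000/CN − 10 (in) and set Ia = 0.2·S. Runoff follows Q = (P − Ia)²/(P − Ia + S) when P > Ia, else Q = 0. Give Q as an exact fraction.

Q = 11471769/470410850 in ≈ 0.024 in

Adjust CN=52 to AMC I: 4.2·52/(10 − 0.058·52) → (1092/5) ÷ (873/125) = 9100/291 ≈ 31.271
S = 1000/(9100/291) − 10 = 2000/91 in ≈ 21.978 in
Ia = 0.2·(2000/91) = 400/91 in ≈ 4.396 in
P − Ia = 5.140 − 4.396 = 3387/4550 ≈ 0.744 in (> 0, runoff occurs)
Q = (3387/4550)²/((3387/4550) + 2000/91) = (11471769/20702500)/(103387/4550) = 11471769/470410850 in ≈ 0.024 in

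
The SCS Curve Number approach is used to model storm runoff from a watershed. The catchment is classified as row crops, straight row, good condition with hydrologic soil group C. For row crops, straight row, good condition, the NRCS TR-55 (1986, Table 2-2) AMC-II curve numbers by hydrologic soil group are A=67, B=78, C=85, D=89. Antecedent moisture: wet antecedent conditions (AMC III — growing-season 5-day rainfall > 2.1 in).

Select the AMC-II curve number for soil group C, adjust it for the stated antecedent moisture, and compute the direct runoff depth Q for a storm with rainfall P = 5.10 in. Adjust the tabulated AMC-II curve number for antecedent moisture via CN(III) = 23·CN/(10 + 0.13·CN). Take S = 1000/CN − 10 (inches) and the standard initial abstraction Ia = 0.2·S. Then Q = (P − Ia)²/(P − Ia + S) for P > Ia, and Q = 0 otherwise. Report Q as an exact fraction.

Q = 124691427/29117770 in ≈ 4.282 in

NRCS table: row crops, straight row, good condition, soil group C → CN(II) = 85
Wet (AMC III): CN(III) = 23·85/(10 + 0.13·85) = 1955/(421/20) = 39100/421 ≈ 92.874
S = 1000/(39100/421) − 10 = 300/391 in ≈ 0.767 in
Ia = 0.2·(300/391) = 60/391 in ≈ 0.153 in
Since P=5.100 > Ia=0.153: effective rainfall P−Ia = 19341/3910 in
Runoff Q = (P−Ia)²/(P−Ia+S) = (4.947)²/(4.947+0.767) = 124691427/29117770 ≈ 4.282 in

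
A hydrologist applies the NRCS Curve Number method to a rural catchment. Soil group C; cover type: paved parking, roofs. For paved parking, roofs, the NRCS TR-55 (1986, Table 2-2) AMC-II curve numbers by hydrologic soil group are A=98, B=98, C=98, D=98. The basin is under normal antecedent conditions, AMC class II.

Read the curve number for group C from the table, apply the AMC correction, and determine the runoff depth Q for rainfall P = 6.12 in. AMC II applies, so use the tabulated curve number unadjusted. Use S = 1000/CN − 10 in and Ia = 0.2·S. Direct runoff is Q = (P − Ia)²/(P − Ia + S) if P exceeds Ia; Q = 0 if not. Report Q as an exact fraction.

Q = 55457809/9428825 in ≈ 5.882 in

NRCS table: paved parking, roofs, soil group C → CN(II) = 98
AMC II — tabulated CN = 98 applies directly.
Max retention: S = 1000/98 − 10 = 10/49 in (≈ 0.204 in)
Initial abstraction Ia = S/5 = (10/49)/5 = 2/49 ≈ 0.041 in
Since P=6.120 > Ia=0.041: effective rainfall P−Ia = 7447/1225 in
Q = (7447/1225)²/((7447/1225) + 10/49) = (55457809/1500625)/(7697/1225) = 55457809/9428825 in ≈ 5.882 in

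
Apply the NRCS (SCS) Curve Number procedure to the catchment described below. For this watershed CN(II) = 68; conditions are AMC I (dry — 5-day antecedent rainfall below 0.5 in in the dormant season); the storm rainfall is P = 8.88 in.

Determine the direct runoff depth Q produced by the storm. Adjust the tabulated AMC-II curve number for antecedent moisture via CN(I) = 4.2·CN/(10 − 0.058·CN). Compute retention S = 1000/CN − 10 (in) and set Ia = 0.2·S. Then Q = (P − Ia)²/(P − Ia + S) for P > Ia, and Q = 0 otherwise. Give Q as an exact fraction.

Q = 1755518258/710670975 in ≈ 2.470 in

Dry (AMC I): CN(I) = 4.2·68/(10 − 0.058·68) = (1428/5)/(757/125) = 35700/757 ≈ 47.160
Max retention: S = 1000/(35700/757) − 10 = 4000/357 in (≈ 11.204 in)
Ia = 0.2·(4000/357) = 800/357 in ≈ 2.241 in
Excess rainfall: 8.880 − 2.241 = 6.639 in; P > Ia so Q > 0
Q = (59254/8925)²/((59254/8925) + 4000/357) = (3511036516/79655625)/(159254/8925) = 1755518258/710670975 in ≈ 2.470 in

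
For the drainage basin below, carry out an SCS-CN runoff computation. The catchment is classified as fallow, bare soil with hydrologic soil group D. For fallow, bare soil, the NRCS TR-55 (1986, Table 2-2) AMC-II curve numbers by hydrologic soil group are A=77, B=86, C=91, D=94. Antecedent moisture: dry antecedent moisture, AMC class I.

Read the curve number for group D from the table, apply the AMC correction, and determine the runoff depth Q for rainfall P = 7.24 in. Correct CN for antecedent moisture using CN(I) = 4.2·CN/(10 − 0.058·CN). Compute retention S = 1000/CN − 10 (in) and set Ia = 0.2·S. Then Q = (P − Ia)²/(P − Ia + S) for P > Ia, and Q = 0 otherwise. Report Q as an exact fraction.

Q = 3254588401/572040525 in ≈ 5.689 in

NRCS table: fallow, bare soil, soil group D → CN(II) = 94
Dry (AMC I): CN(I) = 4.2·94/(10 − 0.058·94) = (1974/5)/(1137/250) = 32900/379 ≈ 86.807
Max retention: S = 1000/(32900/379) − 10 = 500/329 in (≈ 1.520 in)
Initial abstraction Ia = S/5 = (500/329)/5 = 100/329 ≈ 0.304 in
Since P=7.240 > Ia=0.304: effective rainfall P−Ia = 57049/8225 in
Q = (57049/8225)²/((57049/8225) + 500/329) = (3254588401/67650625)/(69549/8225) = 3254588401/572040525 in ≈ 5.689 in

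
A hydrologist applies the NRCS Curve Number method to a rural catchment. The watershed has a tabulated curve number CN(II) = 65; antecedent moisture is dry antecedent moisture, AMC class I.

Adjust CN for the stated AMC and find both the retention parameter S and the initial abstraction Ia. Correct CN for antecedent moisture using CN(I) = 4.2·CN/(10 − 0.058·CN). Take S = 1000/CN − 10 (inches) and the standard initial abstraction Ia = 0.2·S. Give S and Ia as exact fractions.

S = 500/39 in ≈ 12.821 in; Ia = 100/39 in ≈ 2.564 in

Adjust CN=65 to AMC I: 4.2·65/(10 − 0.058·65) → 273 ÷ (623/100) = 3900/89 ≈ 43.820
Max retention: S = 1000/(3900/89) − 10 = 500/39 in (≈ 12.821 in)
Initial abstraction Ia = S/5 = (500/39)/5 = 100/39 ≈ 2.564 in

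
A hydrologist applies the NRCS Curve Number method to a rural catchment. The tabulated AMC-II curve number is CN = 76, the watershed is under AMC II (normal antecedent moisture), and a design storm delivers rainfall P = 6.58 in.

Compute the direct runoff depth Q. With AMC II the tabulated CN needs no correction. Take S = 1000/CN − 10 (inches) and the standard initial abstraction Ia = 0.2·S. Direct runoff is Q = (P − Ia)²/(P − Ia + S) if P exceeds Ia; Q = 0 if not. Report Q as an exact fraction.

AMC II — tabulated CN = 76 applies directly.
S = 1000/76 − 10 = 60/19 in ≈ 3.158 in
Initial abstraction Ia = S/5 = (60/19)/5 = 12/19 ≈ 0.632 in
P − Ia = 6.580 − 0.632 = 5651/950 ≈ 5.948 in (> 0, runoff occurs)
Q = (5651/950)²/((5651/950) + 60/19) = (31933801/902500)/(8651/950) = 31933801/8218450 in ≈ 3.886 in

Q = 31933801/8218450 in ≈ 3.886 in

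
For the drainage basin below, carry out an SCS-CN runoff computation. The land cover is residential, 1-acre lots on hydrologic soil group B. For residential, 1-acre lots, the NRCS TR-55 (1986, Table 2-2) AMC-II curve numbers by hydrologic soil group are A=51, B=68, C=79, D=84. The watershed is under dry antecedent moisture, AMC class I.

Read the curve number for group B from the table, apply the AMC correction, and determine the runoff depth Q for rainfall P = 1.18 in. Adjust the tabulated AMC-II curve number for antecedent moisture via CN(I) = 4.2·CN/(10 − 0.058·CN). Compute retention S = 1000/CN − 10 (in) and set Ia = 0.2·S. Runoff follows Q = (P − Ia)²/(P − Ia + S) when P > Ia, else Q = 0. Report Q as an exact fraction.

Q = 0 in ≈ 0.000 in

NRCS table: residential, 1-acre lots, soil group B → CN(II) = 68
Adjust CN=68 to AMC I: 4.2·68/(10 − 0.058·68) → (1428/5) ÷ (757/125) = 35700/757 ≈ 47.160
Retention S: 1000/CN − 10 with CN=47.160 → S = 4000/357 ≈ 11.204 in
Ia = 0.2·(4000/357) = 800/357 in ≈ 2.241 in
P = 1.180 ≤ Ia = 2.241 in: entire storm abstracted, Q = 0.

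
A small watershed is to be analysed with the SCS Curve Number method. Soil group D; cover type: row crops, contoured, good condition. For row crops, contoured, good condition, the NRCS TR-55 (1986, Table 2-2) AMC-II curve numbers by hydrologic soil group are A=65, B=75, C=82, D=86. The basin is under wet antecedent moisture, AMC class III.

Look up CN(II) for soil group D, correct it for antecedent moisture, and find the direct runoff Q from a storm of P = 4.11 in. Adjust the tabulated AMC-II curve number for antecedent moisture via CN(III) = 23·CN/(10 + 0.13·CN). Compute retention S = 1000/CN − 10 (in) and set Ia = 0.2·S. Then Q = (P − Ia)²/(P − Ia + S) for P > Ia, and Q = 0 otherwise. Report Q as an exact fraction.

NRCS table: row crops, contoured, good condition, soil group D → CN(II) = 86
Adjust CN=86 to AMC III: 23·86/(10 + 0.13·86) → 1978 ÷ (1059/50) = 98900/1059 ≈ 93.390
Retention S: 1000/CN − 10 with CN=93.390 → S = 700/989 ≈ 0.708 in
Ia = 0.2·(700/989) = 140/989 in ≈ 0.142 in
Excess rainfall: 4.110 − 0.142 = 3.968 in; P > Ia so Q > 0
Runoff Q = (P−Ia)²/(P−Ia+S) = (3.968)²/(3.968+0.708) = 154039765441/45739173100 ≈ 3.368 in

Q = 154039765441/45739173100 in ≈ 3.368 in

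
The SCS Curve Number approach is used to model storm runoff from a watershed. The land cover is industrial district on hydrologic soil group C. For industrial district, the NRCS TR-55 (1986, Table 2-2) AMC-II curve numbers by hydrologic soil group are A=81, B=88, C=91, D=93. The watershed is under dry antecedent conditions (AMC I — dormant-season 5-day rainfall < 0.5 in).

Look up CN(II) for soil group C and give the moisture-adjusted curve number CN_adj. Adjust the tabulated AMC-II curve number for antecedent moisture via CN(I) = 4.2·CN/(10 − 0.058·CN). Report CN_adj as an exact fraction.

CN_adj = 63700/787 ≈ 80.940

NRCS table: industrial district, soil group C → CN(II) = 91
CN(I) from CN(II)=91: (4.2·91)/(10 − 0.058·91) = 63700/787 ≈ 80.940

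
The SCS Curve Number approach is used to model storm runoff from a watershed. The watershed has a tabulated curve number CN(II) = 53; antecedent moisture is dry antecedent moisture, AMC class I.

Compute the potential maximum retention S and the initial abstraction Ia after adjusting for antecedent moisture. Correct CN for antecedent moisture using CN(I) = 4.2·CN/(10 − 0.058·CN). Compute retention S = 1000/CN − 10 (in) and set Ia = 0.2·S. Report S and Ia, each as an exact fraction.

S = 23500/1113 in ≈ 21.114 in; Ia = 4700/1113 in ≈ 4.223 in

Adjust CN=53 to AMC I: 4.2·53/(10 − 0.058·53) → (1113/5) ÷ (3463/500) = 111300/3463 ≈ 32.140
Max retention: S = 1000/(111300/3463) − 10 = 23500/1113 in (≈ 21.114 in)
Initial abstraction Ia = S/5 = (23500/1113)/5 = 4700/1113 ≈ 4.223 in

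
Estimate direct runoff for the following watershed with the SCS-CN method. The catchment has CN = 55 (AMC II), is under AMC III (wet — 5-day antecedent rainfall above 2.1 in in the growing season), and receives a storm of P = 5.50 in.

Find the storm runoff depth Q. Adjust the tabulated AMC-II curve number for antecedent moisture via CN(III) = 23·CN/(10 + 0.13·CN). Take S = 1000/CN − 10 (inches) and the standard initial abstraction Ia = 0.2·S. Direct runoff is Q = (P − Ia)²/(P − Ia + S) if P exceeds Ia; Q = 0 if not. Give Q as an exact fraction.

Q = 5870929/2136838 in ≈ 2.747 in

CN(III) from CN(II)=55: (23·55)/(10 + 0.13·55) = 25300/343 ≈ 73.761
Max retention: S = 1000/(25300/343) − 10 = 900/253 in (≈ 3.557 in)
Ia = 0.2S: 0.2·3.557 = 0.711 in (exactly 180/253)
Since P=5.500 > Ia=0.711: effective rainfall P−Ia = 2423/506 in
Q = (2423/506)²/((2423/506) + 900/253) = (5870929/256036)/(4223/506) = 5870929/2136838 in ≈ 2.747 in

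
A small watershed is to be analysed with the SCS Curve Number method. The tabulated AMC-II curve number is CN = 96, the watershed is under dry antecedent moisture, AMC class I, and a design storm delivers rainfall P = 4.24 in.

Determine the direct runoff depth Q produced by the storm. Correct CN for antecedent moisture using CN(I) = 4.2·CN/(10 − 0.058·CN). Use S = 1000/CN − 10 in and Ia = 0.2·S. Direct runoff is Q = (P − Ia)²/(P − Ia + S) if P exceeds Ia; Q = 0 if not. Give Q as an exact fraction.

CN(I) from CN(II)=96: (4.2·96)/(10 − 0.058·96) = 25200/277 ≈ 90.975
Max retention: S = 1000/(25200/277) − 10 = 125/126 in (≈ 0.992 in)
Ia = 0.2S: 0.2·0.992 = 0.198 in (exactly 25/126)
Since P=4.240 > Ia=0.198: effective rainfall P−Ia = 12731/3150 in
Q: (12731/3150)² ÷ (7928/1575) = 162078361/49946400 in (≈ 3.245 in)

Q = 162078361/49946400 in ≈ 3.245 in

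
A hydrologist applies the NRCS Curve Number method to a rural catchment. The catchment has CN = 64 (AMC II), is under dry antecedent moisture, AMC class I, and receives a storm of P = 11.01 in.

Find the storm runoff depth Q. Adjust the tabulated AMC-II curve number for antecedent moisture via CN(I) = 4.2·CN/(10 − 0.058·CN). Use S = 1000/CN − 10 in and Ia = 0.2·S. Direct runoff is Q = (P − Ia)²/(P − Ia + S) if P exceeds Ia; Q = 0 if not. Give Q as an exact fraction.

Q = 2834352/887075 in ≈ 3.195 in

Adjust CN=64 to AMC I: 4.2·64/(10 − 0.058·64) → (1344/5) ÷ (786/125) = 5600/131 ≈ 42.748
Max retention: S = 1000/(5600/131) − 10 = 375/28 in (≈ 13.393 in)
Initial abstraction Ia = S/5 = (375/28)/5 = 75/28 ≈ 2.679 in
Since P=11.010 > Ia=2.679: effective rainfall P−Ia = 1458/175 in
Q: (1458/175)² ÷ (15207/700) = 2834352/887075 in (≈ 3.195 in)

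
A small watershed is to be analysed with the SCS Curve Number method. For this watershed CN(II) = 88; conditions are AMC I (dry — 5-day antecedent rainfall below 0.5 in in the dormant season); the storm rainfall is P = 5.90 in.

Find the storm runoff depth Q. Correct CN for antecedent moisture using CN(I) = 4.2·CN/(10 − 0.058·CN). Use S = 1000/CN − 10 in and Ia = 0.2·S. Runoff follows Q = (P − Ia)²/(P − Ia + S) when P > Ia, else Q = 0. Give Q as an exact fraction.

Q = 16345849/5038110 in ≈ 3.244 in

CN(I) from CN(II)=88: (4.2·88)/(10 − 0.058·88) = 3850/51 ≈ 75.490
Max retention: S = 1000/(3850/51) − 10 = 250/77 in (≈ 3.247 in)
Ia = 0.2S: 0.2·3.247 = 0.649 in (exactly 50/77)
Excess rainfall: 5.900 − 0.649 = 5.251 in; P > Ia so Q > 0
Runoff Q = (P−Ia)²/(P−Ia+S) = (5.251)²/(5.251+3.247) = 16345849/5038110 ≈ 3.244 in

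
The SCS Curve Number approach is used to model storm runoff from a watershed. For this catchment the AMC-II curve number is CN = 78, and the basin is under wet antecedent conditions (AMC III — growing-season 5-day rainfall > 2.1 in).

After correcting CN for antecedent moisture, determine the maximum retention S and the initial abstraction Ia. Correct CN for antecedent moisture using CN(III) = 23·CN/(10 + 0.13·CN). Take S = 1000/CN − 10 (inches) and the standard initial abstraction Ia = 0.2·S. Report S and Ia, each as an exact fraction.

Wet (AMC III): CN(III) = 23·78/(10 + 0.13·78) = 1794/(1007/50) = 89700/1007 ≈ 89.076
Max retention: S = 1000/(89700/1007) − 10 = 1100/897 in (≈ 1.226 in)
Initial abstraction Ia = S/5 = (1100/897)/5 = 220/897 ≈ 0.245 in

S = 1100/897 in ≈ 1.226 in; Ia = 220/897 in ≈ 0.245 in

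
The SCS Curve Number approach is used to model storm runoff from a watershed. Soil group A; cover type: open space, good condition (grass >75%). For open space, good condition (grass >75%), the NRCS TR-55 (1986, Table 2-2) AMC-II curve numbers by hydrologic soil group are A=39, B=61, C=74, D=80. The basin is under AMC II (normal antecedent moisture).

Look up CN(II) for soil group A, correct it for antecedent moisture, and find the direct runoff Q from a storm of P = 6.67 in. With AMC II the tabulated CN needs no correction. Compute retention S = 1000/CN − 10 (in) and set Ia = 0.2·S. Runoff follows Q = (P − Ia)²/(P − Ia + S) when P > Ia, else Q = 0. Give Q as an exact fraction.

NRCS table: open space, good condition (grass >75%), soil group A → CN(II) = 39
CN(II) = 39; AMC II needs no correction.
Retention S: 1000/CN − 10 with CN=39.000 → S = 610/39 ≈ 15.641 in
Ia = 0.2·(610/39) = 122/39 in ≈ 3.128 in
Excess rainfall: 6.670 − 3.128 = 3.542 in; P > Ia so Q > 0
Q = (13813/3900)²/((13813/3900) + 610/39) = (190798969/15210000)/(74813/3900) = 190798969/291770700 in ≈ 0.654 in

Q = 190798969/291770700 in ≈ 0.654 in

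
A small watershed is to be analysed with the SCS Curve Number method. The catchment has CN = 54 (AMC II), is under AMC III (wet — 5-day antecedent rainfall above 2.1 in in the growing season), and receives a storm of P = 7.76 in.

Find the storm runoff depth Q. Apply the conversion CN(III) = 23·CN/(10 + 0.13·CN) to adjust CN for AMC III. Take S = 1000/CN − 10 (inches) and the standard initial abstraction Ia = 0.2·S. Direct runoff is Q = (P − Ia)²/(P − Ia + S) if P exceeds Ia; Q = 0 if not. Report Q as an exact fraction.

Q = 11224322/2442825 in ≈ 4.595 in

Adjust CN=54 to AMC III: 23·54/(10 + 0.13·54) → 1242 ÷ (851/50) = 2700/37 ≈ 72.973
Max retention: S = 1000/(2700/37) − 10 = 100/27 in (≈ 3.704 in)
Initial abstraction Ia = S/5 = (100/27)/5 = 20/27 ≈ 0.741 in
Since P=7.760 > Ia=0.741: effective rainfall P−Ia = 4738/675 in
Q = (4738/675)²/((4738/675) + 100/27) = (22448644/455625)/(7238/675) = 11224322/2442825 in ≈ 4.595 in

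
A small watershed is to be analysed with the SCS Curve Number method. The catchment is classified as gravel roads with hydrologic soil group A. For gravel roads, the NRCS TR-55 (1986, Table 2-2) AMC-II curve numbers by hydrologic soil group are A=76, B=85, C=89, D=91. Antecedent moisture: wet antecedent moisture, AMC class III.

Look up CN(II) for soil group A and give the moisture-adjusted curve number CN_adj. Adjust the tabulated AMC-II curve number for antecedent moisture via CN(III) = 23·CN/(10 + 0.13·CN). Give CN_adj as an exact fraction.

CN_adj = 43700/497 ≈ 87.928

NRCS table: gravel roads, soil group A → CN(II) = 76
Wet (AMC III): CN(III) = 23·76/(10 + 0.13·76) = 1748/(497/25) = 43700/497 ≈ 87.928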